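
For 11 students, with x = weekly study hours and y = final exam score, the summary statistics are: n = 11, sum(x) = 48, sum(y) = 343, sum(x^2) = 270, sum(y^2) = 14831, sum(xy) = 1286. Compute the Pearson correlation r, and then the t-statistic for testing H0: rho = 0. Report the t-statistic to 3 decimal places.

-1.393

S_xy = nΣxy − ΣxΣy = 11·1286 − 48·343 = 14146 − 16464 = -2318
S_xx = nΣx² − (Σx)² = 11·270 − 48² = 2970 − 2304 = 666
S_yy = nΣy² − (Σy)² = 11·14831 − 343² = 163141 − 117649 = 45492
r = S_xy / √(S_xx·S_yy) = -2318 / √(666·45492) = -2318 / √30297672 = -2318 / 5504.3321 = -0.4211
t = r·√(n−2)/√(1−r²) = -0.4211·√9 / √(1−0.177325) = -1.263300 / 0.907014 = -1.393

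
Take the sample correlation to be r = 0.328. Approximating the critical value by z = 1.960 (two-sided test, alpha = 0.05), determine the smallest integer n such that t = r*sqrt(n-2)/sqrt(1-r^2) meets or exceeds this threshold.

Need r·√(n−2)/√(1−r²) ≥ 1.960
√(n−2) ≥ 1.960·√(1−0.107584) / 0.328 = 1.960·0.944678 / 0.328 = 5.6450
n−2 ≥ 31.8660  ⇒  n ≥ 33.8660
Smallest integer n = 34

34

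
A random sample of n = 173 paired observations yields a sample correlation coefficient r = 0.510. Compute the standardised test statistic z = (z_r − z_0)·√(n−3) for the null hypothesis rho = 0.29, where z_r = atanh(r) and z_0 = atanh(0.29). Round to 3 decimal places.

Fisher z: atanh(0.510) = 0.562730, atanh(0.29) = 0.298566
z = (z_r − z_0)·√(n−3) = (0.562730 − 0.298566)·√170 = 0.264164 · 13.038405 = 3.444

3.444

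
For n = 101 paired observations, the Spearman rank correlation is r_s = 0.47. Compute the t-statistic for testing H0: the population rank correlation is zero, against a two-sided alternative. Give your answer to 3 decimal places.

1 − r_s² = 1 − 0.2209 = 0.7791;  √(1−r_s²) = 0.882666
√(n−2) = √99 = 9.949874
t = r_s·√(n−2)/√(1−r_s²) = 0.47 · 9.949874 / 0.882666 = 5.298

5.298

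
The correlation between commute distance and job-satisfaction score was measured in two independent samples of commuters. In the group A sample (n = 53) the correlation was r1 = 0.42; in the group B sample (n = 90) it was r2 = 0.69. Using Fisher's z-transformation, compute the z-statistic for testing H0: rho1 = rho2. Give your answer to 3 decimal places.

Fisher z-transforms: z1 = atanh(0.42) = 0.447692, z2 = atanh(0.69) = 0.847956; difference d = -0.400264
Var(d) = 1/50 + 1/87 = 0.0200000 + 0.0114943 = 0.0314943
z = d/√Var(d) = -0.400264 / √0.0314943 = -0.400264 / 0.177466 = -2.255

-2.255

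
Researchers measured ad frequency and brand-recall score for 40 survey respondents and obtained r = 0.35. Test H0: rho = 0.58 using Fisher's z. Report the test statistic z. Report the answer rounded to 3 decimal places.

-1.807

z_r = atanh(0.35) = 0.365444,  z_0 = atanh(0.58) = 0.662463
SE = 1/√(n−3) = 1/√37 = 0.164399
z = (z_r − z_0)/SE = (0.365444 − 0.662463) / 0.164399 = -0.297019 / 0.164399 = -1.807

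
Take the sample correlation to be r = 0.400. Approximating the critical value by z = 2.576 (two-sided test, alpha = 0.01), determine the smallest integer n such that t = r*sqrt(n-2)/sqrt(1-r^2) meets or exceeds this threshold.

Need r·√(n−2)/√(1−r²) ≥ 2.576
√(n−2) ≥ 2.576·√(1−0.160000) / 0.400 = 2.576·0.916515 / 0.400 = 5.9024
n−2 ≥ 34.8383  ⇒  n ≥ 36.8383
Smallest integer n = 37

37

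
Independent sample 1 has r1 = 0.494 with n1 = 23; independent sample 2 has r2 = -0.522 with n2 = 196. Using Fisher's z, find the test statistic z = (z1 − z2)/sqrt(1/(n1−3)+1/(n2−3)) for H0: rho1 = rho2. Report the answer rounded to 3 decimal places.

z1 = atanh(0.494) = 0.541338,  z2 = atanh(-0.522) = -0.579085
SE = √(1/(n1−3) + 1/(n2−3)) = √(1/20 + 1/193) = √(0.0500000 + 0.0051813) = √0.0551813 = 0.234907
z = (z1 − z2)/SE = (0.541338 − (-0.579085)) / 0.234907 = 1.120423 / 0.234907 = 4.770

4.770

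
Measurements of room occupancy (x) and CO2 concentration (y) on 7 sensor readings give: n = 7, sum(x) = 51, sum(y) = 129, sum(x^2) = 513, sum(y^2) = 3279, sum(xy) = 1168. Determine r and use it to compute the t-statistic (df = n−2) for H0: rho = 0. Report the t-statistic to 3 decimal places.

1.857

S_xy = nΣxy − ΣxΣy = 7·1168 − 51·129 = 8176 − 6579 = 1597
S_xx = nΣx² − (Σx)² = 7·513 − 51² = 3591 − 2601 = 990
S_yy = nΣy² − (Σy)² = 7·3279 − 129² = 22953 − 16641 = 6312
r = S_xy / √(S_xx·S_yy) = 1597 / √(990·6312) = 1597 / √6248880 = 1597 / 2499.7760 = 0.6389
t = r·√(n−2)/√(1−r²) = 0.6389·√5 / √(1−0.408193) = 1.428624 / 0.769290 = 1.857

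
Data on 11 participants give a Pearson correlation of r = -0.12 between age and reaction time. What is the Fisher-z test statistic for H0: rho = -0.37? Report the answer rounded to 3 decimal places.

0.758

Fisher z: atanh(-0.12) = -0.120581, atanh(-0.37) = -0.388423
z = (z_r − z_0)·√(n−3) = (-0.120581 − (-0.388423))·√8 = 0.267842 · 2.828427 = 0.758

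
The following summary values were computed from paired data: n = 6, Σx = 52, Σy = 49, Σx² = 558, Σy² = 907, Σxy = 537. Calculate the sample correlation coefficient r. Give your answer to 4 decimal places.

0.4816

S_xy = nΣxy − ΣxΣy = 6·537 − 52·49 = 3222 − 2548 = 674
S_xx = nΣx² − (Σx)² = 6·558 − 52² = 3348 − 2704 = 644
S_yy = nΣy² − (Σy)² = 6·907 − 49² = 5442 − 2401 = 3041
r = S_xy / √(S_xx·S_yy) = 674 / √(644·3041) = 674 / √1958404 = 674 / 1399.4299 = 0.4816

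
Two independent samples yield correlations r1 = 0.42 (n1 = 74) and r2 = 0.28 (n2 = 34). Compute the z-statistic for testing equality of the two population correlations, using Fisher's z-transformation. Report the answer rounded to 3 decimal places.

Fisher z-transforms: z1 = atanh(0.42) = 0.447692, z2 = atanh(0.28) = 0.287682; difference d = 0.160010
Var(d) = 1/71 + 1/31 = 0.0140845 + 0.0322581 = 0.0463426
z = d/√Var(d) = 0.160010 / √0.0463426 = 0.160010 / 0.215273 = 0.743

0.743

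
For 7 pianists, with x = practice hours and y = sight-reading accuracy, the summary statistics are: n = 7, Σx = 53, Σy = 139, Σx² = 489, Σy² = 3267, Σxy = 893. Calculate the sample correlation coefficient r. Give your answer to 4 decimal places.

-0.7561

Numerator: nΣxy − (Σx)(Σy) = 7·893 − (53)(139) = -1116
Denominator: √[(nΣx²−(Σx)²)(nΣy²−(Σy)²)]
  nΣx²−(Σx)² = 7·489 − 2809 = 614;  nΣy²−(Σy)² = 7·3267 − 19321 = 3548
  √(614·3548) = √2178472 = 1475.9648
r = -1116 / 1475.9648 = -0.7561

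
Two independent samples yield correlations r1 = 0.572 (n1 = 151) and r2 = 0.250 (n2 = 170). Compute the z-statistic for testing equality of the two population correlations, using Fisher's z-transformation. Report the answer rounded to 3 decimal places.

z1 = atanh(0.572) = 0.650490,  z2 = atanh(0.250) = 0.255413
SE = √(1/(n1−3) + 1/(n2−3)) = √(1/148 + 1/167) = √(0.0067568 + 0.0059880) = √0.0127448 = 0.112893
z = (z1 − z2)/SE = (0.650490 − 0.255413) / 0.112893 = 0.395077 / 0.112893 = 3.500

3.500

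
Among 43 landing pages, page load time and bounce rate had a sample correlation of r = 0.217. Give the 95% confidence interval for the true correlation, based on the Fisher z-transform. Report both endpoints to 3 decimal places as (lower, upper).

z_r = atanh(0.217) = 0.220506;  SE = 1/√(n−3) = 1/√40 = 0.158114
z-limits: 0.220506 ± 1.960·0.158114 = 0.220506 ± 0.309903 = [-0.089397, 0.530409]
ρ-limits: (tanh -0.089397, tanh 0.530409) = (-0.089, 0.486)

(-0.089, 0.486)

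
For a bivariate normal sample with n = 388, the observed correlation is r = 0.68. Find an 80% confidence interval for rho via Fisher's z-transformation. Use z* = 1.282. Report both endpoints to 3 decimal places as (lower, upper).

(0.643, 0.714)

z_r = atanh(0.68) = 0.829114;  SE = 1/√(n−3) = 1/√385 = 0.050965
z-limits: 0.829114 ± 1.282·0.050965 = 0.829114 ± 0.065337 = [0.763777, 0.894451]
ρ-limits: (tanh 0.763777, tanh 0.894451) = (0.643, 0.714)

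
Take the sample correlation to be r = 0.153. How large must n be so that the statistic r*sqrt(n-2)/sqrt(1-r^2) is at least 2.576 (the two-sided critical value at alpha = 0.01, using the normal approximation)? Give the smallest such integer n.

r√(n−2)/√(1−r²) ≥ 2.576  ⇔  n−2 ≥ (2.576)²·(1−r²)/r²
(1−r²)/r² = (1−0.023409)/0.023409 = 41.7186
n ≥ 2 + 6.635776·41.7186 = 2 + 276.8353 = 278.8353
⌈278.8353⌉ = 279

279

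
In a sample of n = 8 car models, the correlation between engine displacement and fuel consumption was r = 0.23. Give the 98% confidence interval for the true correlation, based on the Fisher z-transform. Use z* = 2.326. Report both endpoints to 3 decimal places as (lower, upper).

(-0.667, 0.855)

Fisher z: z_r = atanh(r) = ½·ln((1+0.23)/(1−0.23)) = 0.234189
SE(z) = 1/√(n−3) = 1/√5 = 0.447214
98% ⇒ z* = 2.326; margin = 2.326·0.447214 = 1.040220
CI on z-scale: (-0.806031, 1.274409)
Back-transform: tanh(-0.806031) = -0.667395, tanh(1.274409) = 0.854988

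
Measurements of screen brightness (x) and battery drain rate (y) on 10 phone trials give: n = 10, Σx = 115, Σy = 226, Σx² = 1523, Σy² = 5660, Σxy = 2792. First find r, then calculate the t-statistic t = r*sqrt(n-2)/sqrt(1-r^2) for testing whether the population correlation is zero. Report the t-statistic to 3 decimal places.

2.013

S_xy = nΣxy − ΣxΣy = 10·2792 − 115·226 = 27920 − 25990 = 1930
S_xx = nΣx² − (Σx)² = 10·1523 − 115² = 15230 − 13225 = 2005
S_yy = nΣy² − (Σy)² = 10·5660 − 226² = 56600 − 51076 = 5524
r = S_xy / √(S_xx·S_yy) = 1930 / √(2005·5524) = 1930 / √11075620 = 1930 / 3328.0054 = 0.5799
t = r·√(n−2)/√(1−r²) = 0.5799·√8 / √(1−0.336284) = 1.640205 / 0.814688 = 2.013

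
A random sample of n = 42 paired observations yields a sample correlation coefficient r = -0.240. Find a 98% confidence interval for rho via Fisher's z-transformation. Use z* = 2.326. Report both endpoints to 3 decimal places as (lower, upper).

(-0.549, 0.127)

Fisher z: z_r = atanh(r) = ½·ln((1+(-0.240))/(1−(-0.240))) = -0.244774
SE(z) = 1/√(n−3) = 1/√39 = 0.160128
98% ⇒ z* = 2.326; margin = 2.326·0.160128 = 0.372458
CI on z-scale: (-0.617232, 0.127684)
Back-transform: tanh(-0.617232) = -0.549198, tanh(0.127684) = 0.126995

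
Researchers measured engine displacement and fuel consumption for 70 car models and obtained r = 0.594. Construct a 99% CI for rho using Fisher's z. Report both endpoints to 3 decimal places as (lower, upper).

Fisher z: z_r = atanh(r) = ½·ln((1+0.594)/(1−0.594)) = 0.683824
SE(z) = 1/√(n−3) = 1/√67 = 0.122169
99% ⇒ z* = 2.576; margin = 2.576·0.122169 = 0.314707
CI on z-scale: (0.369117, 0.998531)
Back-transform: tanh(0.369117) = 0.353219, tanh(0.998531) = 0.760977

(0.353, 0.761)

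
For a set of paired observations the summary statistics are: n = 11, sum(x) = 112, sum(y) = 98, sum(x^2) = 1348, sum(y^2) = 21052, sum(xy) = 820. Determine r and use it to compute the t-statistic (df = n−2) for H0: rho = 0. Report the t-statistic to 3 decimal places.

S_xy = nΣxy − ΣxΣy = 11·820 − 112·98 = 9020 − 10976 = -1956
S_xx = nΣx² − (Σx)² = 11·1348 − 112² = 14828 − 12544 = 2284
S_yy = nΣy² − (Σy)² = 11·21052 − 98² = 231572 − 9604 = 221968
r = S_xy / √(S_xx·S_yy) = -1956 / √(2284·221968) = -1956 / √506974912 = -1956 / 22516.1034 = -0.0869
t = r·√(n−2)/√(1−r²) = -0.0869·√9 / √(1−0.007552) = -0.260700 / 0.996217 = -0.262

-0.262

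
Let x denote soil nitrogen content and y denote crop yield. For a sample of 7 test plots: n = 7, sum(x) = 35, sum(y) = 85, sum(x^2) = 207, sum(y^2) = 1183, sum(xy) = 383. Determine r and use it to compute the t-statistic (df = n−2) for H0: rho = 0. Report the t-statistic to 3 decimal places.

-1.697

Numerator: nΣxy − (Σx)(Σy) = 7·383 − (35)(85) = -294
Denominator: √[(nΣx²−(Σx)²)(nΣy²−(Σy)²)]
  nΣx²−(Σx)² = 7·207 − 1225 = 224;  nΣy²−(Σy)² = 7·1183 − 7225 = 1056
  √(224·1056) = √236544 = 486.3579
r = -294 / 486.3579 = -0.6045
t = r·√(n−2)/√(1−r²) = -0.6045·√5 / √(1−0.365420) = -1.351703 / 0.796605 = -1.697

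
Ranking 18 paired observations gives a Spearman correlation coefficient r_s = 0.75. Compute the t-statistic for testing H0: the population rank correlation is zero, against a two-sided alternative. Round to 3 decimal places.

4.536

t = r_s·√(n−2) / √(1−r_s²) with r_s = 0.75, n = 18
  = 0.75·√16 / √(1 − 0.5625)
  = 0.75·4.000000 / 0.661438
  = 3.000000 / 0.661438 = 4.536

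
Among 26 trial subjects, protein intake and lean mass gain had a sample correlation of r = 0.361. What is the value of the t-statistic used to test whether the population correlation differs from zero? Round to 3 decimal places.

1.896

t = r·√(n−2) / √(1−r²) with r = 0.361, n = 26
  = 0.361·√24 / √(1 − 0.130321)
  = 0.361·4.898979 / 0.932566
  = 1.768531 / 0.932566 = 1.896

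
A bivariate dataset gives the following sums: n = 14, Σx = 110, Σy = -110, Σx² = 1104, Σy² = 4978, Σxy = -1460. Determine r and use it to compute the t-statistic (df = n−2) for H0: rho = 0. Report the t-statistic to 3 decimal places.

-2.597

S_xy = nΣxy − ΣxΣy = 14·(-1460) − 110·(-110) = -20440 − (-12100) = -8340
S_xx = nΣx² − (Σx)² = 14·1104 − 110² = 15456 − 12100 = 3356
S_yy = nΣy² − (Σy)² = 14·4978 − (-110)² = 69692 − 12100 = 57592
r = S_xy / √(S_xx·S_yy) = -8340 / √(3356·57592) = -8340 / √193278752 = -8340 / 13902.4729 = -0.5999
t = r·√(n−2)/√(1−r²) = -0.5999·√12 / √(1−0.359880) = -2.078115 / 0.800075 = -2.597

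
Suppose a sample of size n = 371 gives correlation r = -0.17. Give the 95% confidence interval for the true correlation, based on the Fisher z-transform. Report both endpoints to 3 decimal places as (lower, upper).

Fisher z: z_r = atanh(r) = ½·ln((1+(-0.17))/(1−(-0.17))) = -0.171667
SE(z) = 1/√(n−3) = 1/√368 = 0.052129
95% ⇒ z* = 1.960; margin = 1.960·0.052129 = 0.102173
CI on z-scale: (-0.273840, -0.069494)
Back-transform: tanh(-0.273840) = -0.267194, tanh(-0.069494) = -0.069382

(-0.267, -0.069)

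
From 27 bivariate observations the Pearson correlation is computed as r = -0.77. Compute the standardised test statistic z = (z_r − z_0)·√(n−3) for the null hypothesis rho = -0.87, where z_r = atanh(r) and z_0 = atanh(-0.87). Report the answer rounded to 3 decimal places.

z_r = atanh(-0.77) = -1.020328,  z_0 = atanh(-0.87) = -1.333080
SE = 1/√(n−3) = 1/√24 = 0.204124
z = (z_r − z_0)/SE = (-1.020328 − (-1.333080)) / 0.204124 = 0.312752 / 0.204124 = 1.532

1.532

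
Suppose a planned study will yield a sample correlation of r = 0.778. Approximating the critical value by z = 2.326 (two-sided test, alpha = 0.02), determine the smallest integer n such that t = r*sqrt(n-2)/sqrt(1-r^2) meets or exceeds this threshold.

r√(n−2)/√(1−r²) ≥ 2.326  ⇔  n−2 ≥ (2.326)²·(1−r²)/r²
(1−r²)/r² = (1−0.605284)/0.605284 = 0.6521
n ≥ 2 + 5.410276·0.6521 = 2 + 3.5280 = 5.5280
⌈5.5280⌉ = 6

6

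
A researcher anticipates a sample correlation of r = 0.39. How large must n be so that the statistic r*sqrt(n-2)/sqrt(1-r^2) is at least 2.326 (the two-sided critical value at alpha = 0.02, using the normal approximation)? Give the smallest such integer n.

33

Need r·√(n−2)/√(1−r²) ≥ 2.326
√(n−2) ≥ 2.326·√(1−0.1521) / 0.39 = 2.326·0.920815 / 0.39 = 5.4918
n−2 ≥ 30.1599  ⇒  n ≥ 32.1599
Smallest integer n = 33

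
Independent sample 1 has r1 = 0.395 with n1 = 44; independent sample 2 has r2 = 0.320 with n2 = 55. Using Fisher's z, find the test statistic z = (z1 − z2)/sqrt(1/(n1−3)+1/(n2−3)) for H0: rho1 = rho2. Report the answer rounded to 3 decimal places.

z1 = atanh(0.395) = 0.417711,  z2 = atanh(0.320) = 0.331647
SE = √(1/(n1−3) + 1/(n2−3)) = √(1/41 + 1/52) = √(0.0243902 + 0.0192308) = √0.0436210 = 0.208856
z = (z1 − z2)/SE = (0.417711 − 0.331647) / 0.208856 = 0.086064 / 0.208856 = 0.412

0.412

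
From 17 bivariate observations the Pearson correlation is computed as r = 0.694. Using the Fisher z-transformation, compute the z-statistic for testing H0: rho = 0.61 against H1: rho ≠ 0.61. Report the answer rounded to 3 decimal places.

Fisher z: atanh(0.694) = 0.855631, atanh(0.61) = 0.708921
z = (z_r − z_0)·√(n−3) = (0.855631 − 0.708921)·√14 = 0.146710 · 3.741657 = 0.549

0.549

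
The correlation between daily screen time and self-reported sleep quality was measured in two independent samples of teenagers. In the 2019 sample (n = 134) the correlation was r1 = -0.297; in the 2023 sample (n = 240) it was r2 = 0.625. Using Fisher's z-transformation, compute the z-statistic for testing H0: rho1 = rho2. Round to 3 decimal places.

Fisher z-transforms: z1 = atanh(-0.297) = -0.306226, z2 = atanh(0.625) = 0.733169; difference d = -1.039395
Var(d) = 1/131 + 1/237 = 0.0076336 + 0.0042194 = 0.0118530
z = d/√Var(d) = -1.039395 / √0.0118530 = -1.039395 / 0.108871 = -9.547

-9.547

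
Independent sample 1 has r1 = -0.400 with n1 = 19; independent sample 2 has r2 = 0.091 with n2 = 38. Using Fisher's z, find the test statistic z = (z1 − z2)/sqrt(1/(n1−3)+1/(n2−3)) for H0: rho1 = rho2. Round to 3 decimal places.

-1.706

z1 = atanh(-0.400) = -0.423649,  z2 = atanh(0.091) = 0.091252
SE = √(1/(n1−3) + 1/(n2−3)) = √(1/16 + 1/35) = √(0.0625000 + 0.0285714) = √0.0910714 = 0.301780
z = (z1 − z2)/SE = (-0.423649 − 0.091252) / 0.301780 = -0.514901 / 0.301780 = -1.706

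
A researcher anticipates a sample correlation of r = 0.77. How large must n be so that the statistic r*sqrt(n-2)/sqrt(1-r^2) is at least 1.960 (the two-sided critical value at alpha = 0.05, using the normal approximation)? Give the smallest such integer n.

r√(n−2)/√(1−r²) ≥ 1.960  ⇔  n−2 ≥ (1.960)²·(1−r²)/r²
(1−r²)/r² = (1−0.5929)/0.5929 = 0.6866
n ≥ 2 + 3.8416·0.6866 = 2 + 2.6376 = 4.6376
⌈4.6376⌉ = 5

5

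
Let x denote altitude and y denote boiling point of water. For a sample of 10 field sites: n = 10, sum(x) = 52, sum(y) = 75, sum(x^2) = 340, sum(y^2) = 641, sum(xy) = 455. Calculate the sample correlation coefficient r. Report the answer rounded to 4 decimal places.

S_xy = nΣxy − ΣxΣy = 10·455 − 52·75 = 4550 − 3900 = 650
S_xx = nΣx² − (Σx)² = 10·340 − 52² = 3400 − 2704 = 696
S_yy = nΣy² − (Σy)² = 10·641 − 75² = 6410 − 5625 = 785
r = S_xy / √(S_xx·S_yy) = 650 / √(696·785) = 650 / √546360 = 650 / 739.1617 = 0.8794

0.8794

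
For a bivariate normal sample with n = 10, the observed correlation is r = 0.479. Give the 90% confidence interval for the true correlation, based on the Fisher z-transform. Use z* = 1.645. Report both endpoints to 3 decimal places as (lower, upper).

Fisher z: z_r = atanh(r) = ½·ln((1+0.479)/(1−0.479)) = 0.521686
SE(z) = 1/√(n−3) = 1/√7 = 0.377964
90% ⇒ z* = 1.645; margin = 1.645·0.377964 = 0.621751
CI on z-scale: (-0.100065, 1.143437)
Back-transform: tanh(-0.100065) = -0.099732, tanh(1.143437) = 0.815568

(-0.100, 0.816)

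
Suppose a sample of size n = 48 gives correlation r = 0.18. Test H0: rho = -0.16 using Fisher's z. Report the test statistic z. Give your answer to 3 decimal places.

2.303

Fisher z: atanh(0.18) = 0.181983, atanh(-0.16) = -0.161387
z = (z_r − z_0)·√(n−3) = (0.181983 − (-0.161387))·√45 = 0.343370 · 6.708204 = 2.303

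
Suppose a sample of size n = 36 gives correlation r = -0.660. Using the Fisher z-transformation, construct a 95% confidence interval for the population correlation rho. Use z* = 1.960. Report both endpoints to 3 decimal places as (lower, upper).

z_r = atanh(-0.660) = -0.792814;  SE = 1/√(n−3) = 1/√33 = 0.174078
z-limits: -0.792814 ± 1.960·0.174078 = -0.792814 ± 0.341193 = [-1.134007, -0.451621]
ρ-limits: (tanh -1.134007, tanh -0.451621) = (-0.812, -0.423)

(-0.812, -0.423)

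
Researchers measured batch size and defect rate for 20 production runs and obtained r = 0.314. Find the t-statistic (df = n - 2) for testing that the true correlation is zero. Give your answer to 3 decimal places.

1.403

1 − r² = 1 − 0.098596 = 0.901404;  √(1−r²) = 0.949423
√(n−2) = √18 = 4.242641
t = r·√(n−2)/√(1−r²) = 0.314 · 4.242641 / 0.949423 = 1.403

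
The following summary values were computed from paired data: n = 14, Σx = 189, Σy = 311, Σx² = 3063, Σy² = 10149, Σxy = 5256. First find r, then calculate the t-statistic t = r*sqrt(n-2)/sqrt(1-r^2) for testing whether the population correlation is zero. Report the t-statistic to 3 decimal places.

Numerator: nΣxy − (Σx)(Σy) = 14·5256 − (189)(311) = 14805
Denominator: √[(nΣx²−(Σx)²)(nΣy²−(Σy)²)]
  nΣx²−(Σx)² = 14·3063 − 35721 = 7161;  nΣy²−(Σy)² = 14·10149 − 96721 = 45365
  √(7161·45365) = √324858765 = 18023.8388
r = 14805 / 18023.8388 = 0.8214
t = r·√(n−2)/√(1−r²) = 0.8214·√12 / √(1−0.674698) = 2.845413 / 0.570353 = 4.989

4.989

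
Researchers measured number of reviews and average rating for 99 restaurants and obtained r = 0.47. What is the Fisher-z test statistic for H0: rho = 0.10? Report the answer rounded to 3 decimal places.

Fisher z: atanh(0.47) = 0.510070, atanh(0.10) = 0.100335
z = (z_r − z_0)·√(n−3) = (0.510070 − 0.100335)·√96 = 0.409735 · 9.797959 = 4.015

4.015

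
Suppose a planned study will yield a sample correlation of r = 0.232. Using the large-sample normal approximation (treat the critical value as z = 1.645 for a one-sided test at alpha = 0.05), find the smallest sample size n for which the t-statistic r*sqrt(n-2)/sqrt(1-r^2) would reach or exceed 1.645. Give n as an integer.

50

Need r·√(n−2)/√(1−r²) ≥ 1.645
√(n−2) ≥ 1.645·√(1−0.053824) / 0.232 = 1.645·0.972716 / 0.232 = 6.8971
n−2 ≥ 47.5700  ⇒  n ≥ 49.5700
Smallest integer n = 50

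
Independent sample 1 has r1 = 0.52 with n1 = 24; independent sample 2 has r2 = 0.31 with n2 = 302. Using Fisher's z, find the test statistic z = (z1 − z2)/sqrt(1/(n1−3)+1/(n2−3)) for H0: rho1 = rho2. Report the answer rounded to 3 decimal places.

1.133

z1 = atanh(0.52) = 0.576340,  z2 = atanh(0.31) = 0.320545
SE = √(1/(n1−3) + 1/(n2−3)) = √(1/21 + 1/299) = √(0.0476190 + 0.0033445) = √0.0509635 = 0.225751
z = (z1 − z2)/SE = (0.576340 − 0.320545) / 0.225751 = 0.255795 / 0.225751 = 1.133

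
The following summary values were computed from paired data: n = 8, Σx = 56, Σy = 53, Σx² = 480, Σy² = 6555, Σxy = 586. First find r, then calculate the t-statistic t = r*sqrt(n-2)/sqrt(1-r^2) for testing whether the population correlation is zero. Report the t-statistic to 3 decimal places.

0.745

Numerator: nΣxy − (Σx)(Σy) = 8·586 − (56)(53) = 1720
Denominator: √[(nΣx²−(Σx)²)(nΣy²−(Σy)²)]
  nΣx²−(Σx)² = 8·480 − 3136 = 704;  nΣy²−(Σy)² = 8·6555 − 2809 = 49631
  √(704·49631) = √34940224 = 5911.0256
r = 1720 / 5911.0256 = 0.2910
t = r·√(n−2)/√(1−r²) = 0.2910·√6 / √(1−0.084681) = 0.712802 / 0.956723 = 0.745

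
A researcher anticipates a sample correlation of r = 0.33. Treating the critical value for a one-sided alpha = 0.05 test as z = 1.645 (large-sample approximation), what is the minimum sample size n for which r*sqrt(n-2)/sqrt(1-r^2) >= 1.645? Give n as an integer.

r√(n−2)/√(1−r²) ≥ 1.645  ⇔  n−2 ≥ (1.645)²·(1−r²)/r²
(1−r²)/r² = (1−0.1089)/0.1089 = 8.1827
n ≥ 2 + 2.706025·8.1827 = 2 + 22.1426 = 24.1426
⌈24.1426⌉ = 25

25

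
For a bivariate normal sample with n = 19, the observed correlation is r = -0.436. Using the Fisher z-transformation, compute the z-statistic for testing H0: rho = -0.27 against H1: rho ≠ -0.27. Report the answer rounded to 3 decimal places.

-0.762

Fisher z: atanh(-0.436) = -0.467281, atanh(-0.27) = -0.276864
z = (z_r − z_0)·√(n−3) = (-0.467281 − (-0.276864))·√16 = -0.190417 · 4.000000 = -0.762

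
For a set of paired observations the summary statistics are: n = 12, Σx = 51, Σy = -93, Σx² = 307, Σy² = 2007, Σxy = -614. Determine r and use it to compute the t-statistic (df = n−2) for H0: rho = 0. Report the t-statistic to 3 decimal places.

Numerator: nΣxy − (Σx)(Σy) = 12·(-614) − (51)(-93) = -2625
Denominator: √[(nΣx²−(Σx)²)(nΣy²−(Σy)²)]
  nΣx²−(Σx)² = 12·307 − 2601 = 1083;  nΣy²−(Σy)² = 12·2007 − 8649 = 15435
  √(1083·15435) = √16716105 = 4088.5334
r = -2625 / 4088.5334 = -0.6420
t = r·√(n−2)/√(1−r²) = -0.6420·√10 / √(1−0.412164) = -2.030182 / 0.766705 = -2.648

-2.648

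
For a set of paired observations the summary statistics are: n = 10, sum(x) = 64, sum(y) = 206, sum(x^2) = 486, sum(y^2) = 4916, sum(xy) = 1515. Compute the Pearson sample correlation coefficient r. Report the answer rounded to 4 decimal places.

0.8674

S_xy = nΣxy − ΣxΣy = 10·1515 − 64·206 = 15150 − 13184 = 1966
S_xx = nΣx² − (Σx)² = 10·486 − 64² = 4860 − 4096 = 764
S_yy = nΣy² − (Σy)² = 10·4916 − 206² = 49160 − 42436 = 6724
r = S_xy / √(S_xx·S_yy) = 1966 / √(764·6724) = 1966 / √5137136 = 1966 / 2266.5251 = 0.8674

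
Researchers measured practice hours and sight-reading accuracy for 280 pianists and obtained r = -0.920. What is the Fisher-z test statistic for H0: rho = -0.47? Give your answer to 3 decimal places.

Fisher z: atanh(-0.920) = -1.589027, atanh(-0.47) = -0.510070
z = (z_r − z_0)·√(n−3) = (-1.589027 − (-0.510070))·√277 = -1.078957 · 16.643317 = -17.957

-17.957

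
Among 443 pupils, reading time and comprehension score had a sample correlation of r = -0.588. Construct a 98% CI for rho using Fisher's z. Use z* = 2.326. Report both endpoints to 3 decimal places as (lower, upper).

(-0.656, -0.511)

Fisher z: z_r = atanh(r) = ½·ln((1+(-0.588))/(1−(-0.588))) = -0.674604
SE(z) = 1/√(n−3) = 1/√440 = 0.047673
98% ⇒ z* = 2.326; margin = 2.326·0.047673 = 0.110887
CI on z-scale: (-0.785491, -0.563717)
Back-transform: tanh(-0.785491) = -0.655847, tanh(-0.563717) = -0.510730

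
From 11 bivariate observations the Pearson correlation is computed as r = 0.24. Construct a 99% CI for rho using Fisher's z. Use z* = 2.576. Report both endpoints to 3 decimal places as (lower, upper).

(-0.582, 0.820)

z_r = atanh(0.24) = 0.244774;  SE = 1/√(n−3) = 1/√8 = 0.353553
z-limits: 0.244774 ± 2.576·0.353553 = 0.244774 ± 0.910753 = [-0.665979, 1.155527]
ρ-limits: (tanh -0.665979, tanh 1.155527) = (-0.582, 0.820)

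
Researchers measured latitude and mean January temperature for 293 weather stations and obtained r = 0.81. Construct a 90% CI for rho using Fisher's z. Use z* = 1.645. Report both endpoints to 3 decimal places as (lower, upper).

z_r = atanh(0.81) = 1.127029;  SE = 1/√(n−3) = 1/√290 = 0.058722
z-limits: 1.127029 ± 1.645·0.058722 = 1.127029 ± 0.096598 = [1.030431, 1.223627]
ρ-limits: (tanh 1.030431, tanh 1.223627) = (0.774, 0.841)

(0.774, 0.841)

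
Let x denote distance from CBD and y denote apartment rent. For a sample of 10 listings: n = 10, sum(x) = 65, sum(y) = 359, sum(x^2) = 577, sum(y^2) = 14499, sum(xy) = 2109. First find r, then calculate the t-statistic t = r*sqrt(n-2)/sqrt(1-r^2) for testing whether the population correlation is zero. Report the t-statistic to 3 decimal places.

Numerator: nΣxy − (Σx)(Σy) = 10·2109 − (65)(359) = -2245
Denominator: √[(nΣx²−(Σx)²)(nΣy²−(Σy)²)]
  nΣx²−(Σx)² = 10·577 − 4225 = 1545;  nΣy²−(Σy)² = 10·14499 − 128881 = 16109
  √(1545·16109) = √24888405 = 4988.8280
r = -2245 / 4988.8280 = -0.4500
t = r·√(n−2)/√(1−r²) = -0.4500·√8 / √(1−0.202500) = -1.272792 / 0.893029 = -1.425

-1.425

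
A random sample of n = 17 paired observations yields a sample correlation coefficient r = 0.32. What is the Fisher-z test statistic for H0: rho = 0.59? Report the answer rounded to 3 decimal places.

-1.295

z_r = atanh(0.32) = 0.331647,  z_0 = atanh(0.59) = 0.677666
SE = 1/√(n−3) = 1/√14 = 0.267261
z = (z_r − z_0)/SE = (0.331647 − 0.677666) / 0.267261 = -0.346019 / 0.267261 = -1.295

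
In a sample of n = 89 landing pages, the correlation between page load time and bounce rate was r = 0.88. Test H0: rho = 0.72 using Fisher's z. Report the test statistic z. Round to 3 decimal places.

4.341

Fisher z: atanh(0.88) = 1.375768, atanh(0.72) = 0.907645
z = (z_r − z_0)·√(n−3) = (1.375768 − 0.907645)·√86 = 0.468123 · 9.273618 = 4.341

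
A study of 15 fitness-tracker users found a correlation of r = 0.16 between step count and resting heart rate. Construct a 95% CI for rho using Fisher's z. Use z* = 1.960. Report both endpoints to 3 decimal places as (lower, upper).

(-0.384, 0.621)

z_r = atanh(0.16) = 0.161387;  SE = 1/√(n−3) = 1/√12 = 0.288675
z-limits: 0.161387 ± 1.960·0.288675 = 0.161387 ± 0.565803 = [-0.404416, 0.727190]
ρ-limits: (tanh -0.404416, tanh 0.727190) = (-0.384, 0.621)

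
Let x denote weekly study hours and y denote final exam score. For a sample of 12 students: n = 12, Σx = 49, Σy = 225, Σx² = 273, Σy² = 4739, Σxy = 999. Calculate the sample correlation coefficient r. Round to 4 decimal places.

0.4120

S_xy = nΣxy − ΣxΣy = 12·999 − 49·225 = 11988 − 11025 = 963
S_xx = nΣx² − (Σx)² = 12·273 − 49² = 3276 − 2401 = 875
S_yy = nΣy² − (Σy)² = 12·4739 − 225² = 56868 − 50625 = 6243
r = S_xy / √(S_xx·S_yy) = 963 / √(875·6243) = 963 / √5462625 = 963 / 2337.2259 = 0.4120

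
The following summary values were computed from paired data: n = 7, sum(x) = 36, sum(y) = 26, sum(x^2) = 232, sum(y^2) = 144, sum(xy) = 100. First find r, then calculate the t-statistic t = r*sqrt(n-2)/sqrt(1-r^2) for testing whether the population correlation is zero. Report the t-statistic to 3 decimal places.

Numerator: nΣxy − (Σx)(Σy) = 7·100 − (36)(26) = -236
Denominator: √[(nΣx²−(Σx)²)(nΣy²−(Σy)²)]
  nΣx²−(Σx)² = 7·232 − 1296 = 328;  nΣy²−(Σy)² = 7·144 − 676 = 332
  √(328·332) = √108896 = 329.9939
r = -236 / 329.9939 = -0.7152
t = r·√(n−2)/√(1−r²) = -0.7152·√5 / √(1−0.511511) = -1.599236 / 0.698920 = -2.288

-2.288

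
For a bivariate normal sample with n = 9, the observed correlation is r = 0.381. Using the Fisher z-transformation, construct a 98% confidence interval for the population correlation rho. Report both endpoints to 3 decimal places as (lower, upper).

Fisher z: z_r = atanh(r) = ½·ln((1+0.381)/(1−0.381)) = 0.401229
SE(z) = 1/√(n−3) = 1/√6 = 0.408248
98% ⇒ z* = 2.326; margin = 2.326·0.408248 = 0.949585
CI on z-scale: (-0.548356, 1.350814)
Back-transform: tanh(-0.548356) = -0.499287, tanh(1.350814) = 0.874245

(-0.499, 0.874)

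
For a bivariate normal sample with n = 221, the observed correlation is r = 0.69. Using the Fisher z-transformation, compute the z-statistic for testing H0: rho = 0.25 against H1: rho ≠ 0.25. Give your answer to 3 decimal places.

z_r = atanh(0.69) = 0.847956,  z_0 = atanh(0.25) = 0.255413
SE = 1/√(n−3) = 1/√218 = 0.067729
z = (z_r − z_0)/SE = (0.847956 − 0.255413) / 0.067729 = 0.592543 / 0.067729 = 8.749

8.749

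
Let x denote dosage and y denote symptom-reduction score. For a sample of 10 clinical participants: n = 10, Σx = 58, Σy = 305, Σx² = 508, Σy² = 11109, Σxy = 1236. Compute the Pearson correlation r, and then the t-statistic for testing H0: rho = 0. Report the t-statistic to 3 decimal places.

S_xy = nΣxy − ΣxΣy = 10·1236 − 58·305 = 12360 − 17690 = -5330
S_xx = nΣx² − (Σx)² = 10·508 − 58² = 5080 − 3364 = 1716
S_yy = nΣy² − (Σy)² = 10·11109 − 305² = 111090 − 93025 = 18065
r = S_xy / √(S_xx·S_yy) = -5330 / √(1716·18065) = -5330 / √30999540 = -5330 / 5567.7231 = -0.9573
t = r·√(n−2)/√(1−r²) = -0.9573·√8 / √(1−0.916423) = -2.707653 / 0.289097 = -9.366

-9.366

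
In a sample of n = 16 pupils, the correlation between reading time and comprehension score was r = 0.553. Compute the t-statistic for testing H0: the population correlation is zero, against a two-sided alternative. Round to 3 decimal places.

t = r·√(n−2) / √(1−r²) with r = 0.553, n = 16
  = 0.553·√14 / √(1 − 0.305809)
  = 0.553·3.741657 / 0.833181
  = 2.069136 / 0.833181 = 2.483

2.483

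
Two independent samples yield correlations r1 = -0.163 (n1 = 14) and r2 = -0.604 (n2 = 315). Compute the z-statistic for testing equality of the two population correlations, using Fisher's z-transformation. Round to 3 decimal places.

1.744

Fisher z-transforms: z1 = atanh(-0.163) = -0.164467, z2 = atanh(-0.604) = -0.699421; difference d = 0.534954
Var(d) = 1/11 + 1/312 = 0.0909091 + 0.0032051 = 0.0941142
z = d/√Var(d) = 0.534954 / √0.0941142 = 0.534954 / 0.306780 = 1.744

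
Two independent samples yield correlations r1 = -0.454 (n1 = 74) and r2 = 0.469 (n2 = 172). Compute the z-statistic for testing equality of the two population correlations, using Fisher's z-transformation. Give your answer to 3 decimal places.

-7.060

Fisher z-transforms: z1 = atanh(-0.454) = -0.489727, z2 = atanh(0.469) = 0.508788; difference d = -0.998515
Var(d) = 1/71 + 1/169 = 0.0140845 + 0.0059172 = 0.0200017
z = d/√Var(d) = -0.998515 / √0.0200017 = -0.998515 / 0.141427 = -7.060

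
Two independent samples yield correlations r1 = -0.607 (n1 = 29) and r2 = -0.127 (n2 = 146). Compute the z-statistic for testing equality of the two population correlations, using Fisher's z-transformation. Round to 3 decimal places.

-2.704

Fisher z-transforms: z1 = atanh(-0.607) = -0.704157, z2 = atanh(-0.127) = -0.127689; difference d = -0.576468
Var(d) = 1/26 + 1/143 = 0.0384615 + 0.0069930 = 0.0454545
z = d/√Var(d) = -0.576468 / √0.0454545 = -0.576468 / 0.213201 = -2.704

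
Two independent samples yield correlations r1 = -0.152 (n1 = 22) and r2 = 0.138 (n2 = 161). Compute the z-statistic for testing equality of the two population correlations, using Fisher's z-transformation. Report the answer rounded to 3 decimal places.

-1.203

z1 = atanh(-0.152) = -0.153187,  z2 = atanh(0.138) = 0.138886
SE = √(1/(n1−3) + 1/(n2−3)) = √(1/19 + 1/158) = √(0.0526316 + 0.0063291) = √0.0589607 = 0.242818
z = (z1 − z2)/SE = (-0.153187 − 0.138886) / 0.242818 = -0.292073 / 0.242818 = -1.203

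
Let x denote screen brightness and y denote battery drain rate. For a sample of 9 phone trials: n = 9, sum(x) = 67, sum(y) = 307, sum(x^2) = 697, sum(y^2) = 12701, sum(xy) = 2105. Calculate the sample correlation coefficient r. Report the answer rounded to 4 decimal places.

Numerator: nΣxy − (Σx)(Σy) = 9·2105 − (67)(307) = -1624
Denominator: √[(nΣx²−(Σx)²)(nΣy²−(Σy)²)]
  nΣx²−(Σx)² = 9·697 − 4489 = 1784;  nΣy²−(Σy)² = 9·12701 − 94249 = 20060
  √(1784·20060) = √35787040 = 5982.2270
r = -1624 / 5982.2270 = -0.2715

-0.2715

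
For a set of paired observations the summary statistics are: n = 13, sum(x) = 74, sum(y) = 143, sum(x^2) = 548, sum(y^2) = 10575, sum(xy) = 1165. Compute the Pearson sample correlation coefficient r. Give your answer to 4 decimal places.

0.3286

S_xy = nΣxy − ΣxΣy = 13·1165 − 74·143 = 15145 − 10582 = 4563
S_xx = nΣx² − (Σx)² = 13·548 − 74² = 7124 − 5476 = 1648
S_yy = nΣy² − (Σy)² = 13·10575 − 143² = 137475 − 20449 = 117026
r = S_xy / √(S_xx·S_yy) = 4563 / √(1648·117026) = 4563 / √192858848 = 4563 / 13887.3629 = 0.3286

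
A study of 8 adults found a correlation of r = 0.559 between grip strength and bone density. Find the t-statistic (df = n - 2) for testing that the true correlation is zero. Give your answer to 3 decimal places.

1.651

1 − r² = 1 − 0.312481 = 0.687519;  √(1−r²) = 0.829168
√(n−2) = √6 = 2.449490
t = r·√(n−2)/√(1−r²) = 0.559 · 2.449490 / 0.829168 = 1.651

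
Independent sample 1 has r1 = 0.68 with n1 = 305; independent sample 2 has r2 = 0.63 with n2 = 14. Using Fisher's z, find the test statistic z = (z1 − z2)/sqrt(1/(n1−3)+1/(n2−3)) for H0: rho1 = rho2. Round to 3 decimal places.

Fisher z-transforms: z1 = atanh(0.68) = 0.829114, z2 = atanh(0.63) = 0.741416; difference d = 0.087698
Var(d) = 1/302 + 1/11 = 0.0033113 + 0.0909091 = 0.0942204
z = d/√Var(d) = 0.087698 / √0.0942204 = 0.087698 / 0.306953 = 0.286

0.286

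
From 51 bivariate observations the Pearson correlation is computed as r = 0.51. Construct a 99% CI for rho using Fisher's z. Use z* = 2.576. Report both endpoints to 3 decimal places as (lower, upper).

(0.189, 0.733)

Fisher z: z_r = atanh(r) = ½·ln((1+0.51)/(1−0.51)) = 0.562730
SE(z) = 1/√(n−3) = 1/√48 = 0.144338
99% ⇒ z* = 2.576; margin = 2.576·0.144338 = 0.371815
CI on z-scale: (0.190915, 0.934545)
Back-transform: tanh(0.190915) = 0.188629, tanh(0.934545) = 0.732706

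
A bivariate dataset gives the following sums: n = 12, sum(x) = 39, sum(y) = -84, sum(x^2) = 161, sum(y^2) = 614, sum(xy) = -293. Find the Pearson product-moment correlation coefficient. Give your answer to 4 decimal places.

-0.6702

S_xy = nΣxy − ΣxΣy = 12·(-293) − 39·(-84) = -3516 − (-3276) = -240
S_xx = nΣx² − (Σx)² = 12·161 − 39² = 1932 − 1521 = 411
S_yy = nΣy² − (Σy)² = 12·614 − (-84)² = 7368 − 7056 = 312
r = S_xy / √(S_xx·S_yy) = -240 / √(411·312) = -240 / √128232 = -240 / 358.0950 = -0.6702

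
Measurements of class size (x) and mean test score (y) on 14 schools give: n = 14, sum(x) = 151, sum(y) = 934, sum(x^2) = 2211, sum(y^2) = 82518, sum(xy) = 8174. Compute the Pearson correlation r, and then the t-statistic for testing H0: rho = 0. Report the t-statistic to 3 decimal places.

-2.304

S_xy = nΣxy − ΣxΣy = 14·8174 − 151·934 = 114436 − 141034 = -26598
S_xx = nΣx² − (Σx)² = 14·2211 − 151² = 30954 − 22801 = 8153
S_yy = nΣy² − (Σy)² = 14·82518 − 934² = 1155252 − 872356 = 282896
r = S_xy / √(S_xx·S_yy) = -26598 / √(8153·282896) = -26598 / √2306451088 = -26598 / 48025.5254 = -0.5538
t = r·√(n−2)/√(1−r²) = -0.5538·√12 / √(1−0.306694) = -1.918419 / 0.832650 = -2.304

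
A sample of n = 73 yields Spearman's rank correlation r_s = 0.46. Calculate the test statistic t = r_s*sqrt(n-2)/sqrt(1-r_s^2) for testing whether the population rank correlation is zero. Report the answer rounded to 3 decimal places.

4.365

t = r_s·√(n−2) / √(1−r_s²) with r_s = 0.46, n = 73
  = 0.46·√71 / √(1 − 0.2116)
  = 0.46·8.426150 / 0.887919
  = 3.876029 / 0.887919 = 4.365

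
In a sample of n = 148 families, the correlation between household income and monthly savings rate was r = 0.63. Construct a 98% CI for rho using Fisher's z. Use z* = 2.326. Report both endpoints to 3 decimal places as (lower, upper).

(0.499, 0.733)

Fisher z: z_r = atanh(r) = ½·ln((1+0.63)/(1−0.63)) = 0.741416
SE(z) = 1/√(n−3) = 1/√145 = 0.083045
98% ⇒ z* = 2.326; margin = 2.326·0.083045 = 0.193163
CI on z-scale: (0.548253, 0.934579)
Back-transform: tanh(0.548253) = 0.499210, tanh(0.934579) = 0.732722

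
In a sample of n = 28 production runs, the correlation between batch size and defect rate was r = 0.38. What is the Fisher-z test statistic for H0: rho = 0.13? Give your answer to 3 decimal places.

1.347

z_r = atanh(0.38) = 0.400060,  z_0 = atanh(0.13) = 0.130740
SE = 1/√(n−3) = 1/√25 = 0.200000
z = (z_r − z_0)/SE = (0.400060 − 0.130740) / 0.200000 = 0.269320 / 0.200000 = 1.347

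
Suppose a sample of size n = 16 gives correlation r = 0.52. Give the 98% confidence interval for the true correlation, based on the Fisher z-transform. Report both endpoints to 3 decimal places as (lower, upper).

z_r = atanh(0.52) = 0.576340;  SE = 1/√(n−3) = 1/√13 = 0.277350
z-limits: 0.576340 ± 2.326·0.277350 = 0.576340 ± 0.645116 = [-0.068776, 1.221456]
ρ-limits: (tanh -0.068776, tanh 1.221456) = (-0.069, 0.840)

(-0.069, 0.840)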